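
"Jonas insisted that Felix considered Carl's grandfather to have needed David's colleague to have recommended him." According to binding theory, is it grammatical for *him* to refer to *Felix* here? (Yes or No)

*Felix* is an R-expression; Principle C requires it to be free (not bound by any c-commanding expression).
— him: object of the clause headed by 'recommended'; the pronoun does not c-command the R-expression — coreference allowed.

Yes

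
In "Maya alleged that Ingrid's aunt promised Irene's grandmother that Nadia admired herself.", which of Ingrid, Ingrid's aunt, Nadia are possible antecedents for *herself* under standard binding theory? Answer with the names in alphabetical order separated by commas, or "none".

Nadia

*herself* is a reflexive; Principle A requires it to be bound within its binding domain — the clause headed by 'admired'.
— Ingrid: possessor inside the subject DP of the clause headed by 'promised'; does not c-command the reflexive — cannot bind it (Principle A).
— Ingrid's aunt: subject of the clause headed by 'promised'; c-commands the reflexive but lies outside its binding domain — cannot bind it (Principle A).
— Nadia: subject of the clause headed by 'admired'; c-commands the reflexive within its binding domain — allowed (Principle A).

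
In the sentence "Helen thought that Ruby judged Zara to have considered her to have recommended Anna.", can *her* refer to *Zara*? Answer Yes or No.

*her* is a pronoun; Principle B requires it to be free in its binding domain — the clause headed by 'considered'.
— Zara: subject of the clause headed by 'considered'; c-commands the pronoun within its binding domain — blocked (Principle B).

No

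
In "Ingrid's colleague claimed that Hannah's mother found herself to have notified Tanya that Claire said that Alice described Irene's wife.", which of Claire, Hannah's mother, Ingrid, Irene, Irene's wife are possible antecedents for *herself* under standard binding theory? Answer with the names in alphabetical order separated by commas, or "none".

Hannah's mother

*herself* is a reflexive; Principle A requires it to be bound within its binding domain — the clause headed by 'found'.
— Claire: subject of the clause headed by 'said'; does not c-command the reflexive — cannot bind it (Principle A).
— Hannah's mother: subject of the clause headed by 'found'; c-commands the reflexive within its binding domain — allowed (Principle A).
— Ingrid: possessor inside the subject DP of the matrix clause; does not c-command the reflexive — cannot bind it (Principle A).
— Irene: possessor inside the object DP of the clause headed by 'described'; does not c-command the reflexive — cannot bind it (Principle A).
— Irene's wife: object of the clause headed by 'described'; does not c-command the reflexive — cannot bind it (Principle A).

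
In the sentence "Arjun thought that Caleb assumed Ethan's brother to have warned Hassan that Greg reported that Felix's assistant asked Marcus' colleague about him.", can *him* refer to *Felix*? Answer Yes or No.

Yes

*him* is a pronoun; Principle B requires it to be free in its binding domain — the clause headed by 'asked'.
— Felix: possessor inside the subject DP of the clause headed by 'asked'; does not c-command the pronoun — Principle B does not apply; allowed.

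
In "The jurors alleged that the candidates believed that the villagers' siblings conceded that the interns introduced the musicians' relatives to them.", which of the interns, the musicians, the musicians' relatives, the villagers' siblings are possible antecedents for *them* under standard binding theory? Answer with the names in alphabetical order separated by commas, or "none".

*them* is a pronoun; Principle B requires it to be free in its binding domain — the clause headed by 'introduced'.
— the interns: subject of the clause headed by 'introduced'; c-commands the pronoun within its binding domain — blocked (Principle B).
— the musicians: possessor inside the object DP of the clause headed by 'introduced'; does not c-command the pronoun — Principle B does not apply; allowed.
— the musicians' relatives: object of the clause headed by 'introduced'; c-commands the pronoun within its binding domain — blocked (Principle B).
— the villagers' siblings: subject of the clause headed by 'conceded'; c-commands the pronoun but lies outside its binding domain — allowed.

the musicians, the villagers' siblings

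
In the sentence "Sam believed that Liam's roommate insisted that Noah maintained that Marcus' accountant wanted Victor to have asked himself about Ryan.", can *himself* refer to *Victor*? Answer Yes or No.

*himself* is a reflexive; Principle A requires it to be bound within its binding domain — the clause headed by 'asked'.
— Victor: subject of the clause headed by 'asked'; c-commands the reflexive within its binding domain — allowed (Principle A).

Yes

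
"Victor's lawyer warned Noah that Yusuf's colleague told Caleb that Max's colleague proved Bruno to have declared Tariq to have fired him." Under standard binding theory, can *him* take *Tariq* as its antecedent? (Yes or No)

No

*him* is a pronoun; Principle B requires it to be free in its binding domain — the clause headed by 'fired'.
— Tariq: subject of the clause headed by 'fired'; c-commands the pronoun within its binding domain — blocked (Principle B).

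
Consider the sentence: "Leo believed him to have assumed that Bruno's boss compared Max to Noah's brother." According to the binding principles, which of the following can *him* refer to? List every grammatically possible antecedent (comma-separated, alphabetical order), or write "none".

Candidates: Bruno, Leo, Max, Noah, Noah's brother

none

*him* is a pronoun; Principle B requires it to be free in its binding domain — the matrix clause.
— Bruno: possessor inside the subject DP of the clause headed by 'compared'; is c-commanded by the pronoun; coreference would bind this R-expression — blocked (Principle C).
— Leo: subject of the matrix clause; c-commands the pronoun within its binding domain — blocked (Principle B).
— Max: object of the clause headed by 'compared'; is c-commanded by the pronoun; coreference would bind this R-expression — blocked (Principle C).
— Noah: possessor inside the second object DP of the clause headed by 'compared'; is c-commanded by the pronoun; coreference would bind this R-expression — blocked (Principle C).
— Noah's brother: second object of the clause headed by 'compared'; is c-commanded by the pronoun; coreference would bind this R-expression — blocked (Principle C).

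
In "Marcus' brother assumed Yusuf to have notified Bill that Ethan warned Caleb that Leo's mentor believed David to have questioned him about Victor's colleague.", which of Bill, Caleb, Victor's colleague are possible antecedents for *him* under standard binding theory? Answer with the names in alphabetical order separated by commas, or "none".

Bill, Caleb

*him* is a pronoun; Principle B requires it to be free in its binding domain — the clause headed by 'questioned'.
— Bill: object of the clause headed by 'notified'; c-commands the pronoun but lies outside its binding domain — allowed.
— Caleb: object of the clause headed by 'warned'; c-commands the pronoun but lies outside its binding domain — allowed.
— Victor's colleague: second object of the clause headed by 'questioned'; is c-commanded by the pronoun; coreference would bind this R-expression — blocked (Principle C).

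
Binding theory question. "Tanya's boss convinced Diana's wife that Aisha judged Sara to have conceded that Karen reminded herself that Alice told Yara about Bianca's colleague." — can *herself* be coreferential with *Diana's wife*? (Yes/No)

No

*herself* is a reflexive; Principle A requires it to be bound within its binding domain — the clause headed by 'reminded'.
— Diana's wife: object of the matrix clause; c-commands the reflexive but lies outside its binding domain — cannot bind it (Principle A).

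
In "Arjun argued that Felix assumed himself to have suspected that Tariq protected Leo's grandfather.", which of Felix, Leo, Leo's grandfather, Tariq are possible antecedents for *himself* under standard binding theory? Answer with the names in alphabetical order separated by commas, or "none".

Felix

*himself* is a reflexive; Principle A requires it to be bound within its binding domain — the clause headed by 'assumed'.
— Felix: subject of the clause headed by 'assumed'; c-commands the reflexive within its binding domain — allowed (Principle A).
— Leo: possessor inside the object DP of the clause headed by 'protected'; does not c-command the reflexive — cannot bind it (Principle A).
— Leo's grandfather: object of the clause headed by 'protected'; does not c-command the reflexive — cannot bind it (Principle A).
— Tariq: subject of the clause headed by 'protected'; does not c-command the reflexive — cannot bind it (Principle A).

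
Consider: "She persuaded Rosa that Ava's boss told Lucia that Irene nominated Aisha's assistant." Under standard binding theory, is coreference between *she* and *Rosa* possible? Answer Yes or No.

No

*Rosa* is an R-expression; Principle C requires it to be free (not bound by any c-commanding expression).
— she: subject of the matrix clause; the pronoun c-commands the R-expression — coreference blocked (Principle C).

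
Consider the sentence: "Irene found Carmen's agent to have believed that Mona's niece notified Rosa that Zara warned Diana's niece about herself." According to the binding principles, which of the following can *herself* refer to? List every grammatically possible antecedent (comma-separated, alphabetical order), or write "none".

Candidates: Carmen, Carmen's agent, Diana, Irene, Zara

Zara

*herself* is a reflexive; Principle A requires it to be bound within its binding domain — the clause headed by 'warned'.
— Carmen: possessor inside the subject DP of the clause headed by 'believed'; does not c-command the reflexive — cannot bind it (Principle A).
— Carmen's agent: subject of the clause headed by 'believed'; c-commands the reflexive but lies outside its binding domain — cannot bind it (Principle A).
— Diana: possessor inside the object DP of the clause headed by 'warned'; does not c-command the reflexive — cannot bind it (Principle A).
— Irene: subject of the matrix clause; c-commands the reflexive but lies outside its binding domain — cannot bind it (Principle A).
— Zara: subject of the clause headed by 'warned'; c-commands the reflexive within its binding domain — allowed (Principle A).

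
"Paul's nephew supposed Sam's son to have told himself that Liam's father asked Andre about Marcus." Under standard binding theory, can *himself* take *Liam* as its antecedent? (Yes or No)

*himself* is a reflexive; Principle A requires it to be bound within its binding domain — the clause headed by 'told'.
— Liam: possessor inside the subject DP of the clause headed by 'asked'; does not c-command the reflexive — cannot bind it (Principle A).

No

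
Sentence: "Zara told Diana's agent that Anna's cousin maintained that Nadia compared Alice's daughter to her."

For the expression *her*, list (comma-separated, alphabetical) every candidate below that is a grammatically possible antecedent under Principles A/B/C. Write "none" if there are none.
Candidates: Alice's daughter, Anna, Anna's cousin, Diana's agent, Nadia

Anna, Anna's cousin, Diana's agent

*her* is a pronoun; Principle B requires it to be free in its binding domain — the clause headed by 'compared'.
— Alice's daughter: object of the clause headed by 'compared'; c-commands the pronoun within its binding domain — blocked (Principle B).
— Anna: possessor inside the subject DP of the clause headed by 'maintained'; does not c-command the pronoun — Principle B does not apply; allowed.
— Anna's cousin: subject of the clause headed by 'maintained'; c-commands the pronoun but lies outside its binding domain — allowed.
— Diana's agent: object of the matrix clause; c-commands the pronoun but lies outside its binding domain — allowed.
— Nadia: subject of the clause headed by 'compared'; c-commands the pronoun within its binding domain — blocked (Principle B).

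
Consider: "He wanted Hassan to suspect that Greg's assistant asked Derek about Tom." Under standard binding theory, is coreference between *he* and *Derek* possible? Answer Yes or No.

No

*Derek* is an R-expression; Principle C requires it to be free (not bound by any c-commanding expression).
— he: subject of the matrix clause; the pronoun c-commands the R-expression — coreference blocked (Principle C).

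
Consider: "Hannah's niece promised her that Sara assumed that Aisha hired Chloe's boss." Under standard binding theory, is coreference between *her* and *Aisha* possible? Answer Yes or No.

No

*Aisha* is an R-expression; Principle C requires it to be free (not bound by any c-commanding expression).
— her: object of the matrix clause; the pronoun c-commands the R-expression — coreference blocked (Principle C).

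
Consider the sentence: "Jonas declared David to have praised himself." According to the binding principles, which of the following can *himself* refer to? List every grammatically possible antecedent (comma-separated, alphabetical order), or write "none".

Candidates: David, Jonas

*himself* is a reflexive; Principle A requires it to be bound within its binding domain — the clause headed by 'praised'.
— David: subject of the clause headed by 'praised'; c-commands the reflexive within its binding domain — allowed (Principle A).
— Jonas: subject of the matrix clause; c-commands the reflexive but lies outside its binding domain — cannot bind it (Principle A).

David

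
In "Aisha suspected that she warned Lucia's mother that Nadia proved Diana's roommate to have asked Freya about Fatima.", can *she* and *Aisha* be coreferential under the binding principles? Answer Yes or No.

Yes

*Aisha* is an R-expression; Principle C requires it to be free (not bound by any c-commanding expression).
— she: subject of the clause headed by 'warned'; the pronoun does not c-command the R-expression — coreference allowed.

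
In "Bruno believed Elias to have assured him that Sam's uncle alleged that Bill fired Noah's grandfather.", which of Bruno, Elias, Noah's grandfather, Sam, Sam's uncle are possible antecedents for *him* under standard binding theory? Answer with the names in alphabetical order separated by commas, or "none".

Bruno

*him* is a pronoun; Principle B requires it to be free in its binding domain — the clause headed by 'assured'.
— Bruno: subject of the matrix clause; c-commands the pronoun but lies outside its binding domain — allowed.
— Elias: subject of the clause headed by 'assured'; c-commands the pronoun within its binding domain — blocked (Principle B).
— Noah's grandfather: object of the clause headed by 'fired'; is c-commanded by the pronoun; coreference would bind this R-expression — blocked (Principle C).
— Sam: possessor inside the subject DP of the clause headed by 'alleged'; is c-commanded by the pronoun; coreference would bind this R-expression — blocked (Principle C).
— Sam's uncle: subject of the clause headed by 'alleged'; is c-commanded by the pronoun; coreference would bind this R-expression — blocked (Principle C).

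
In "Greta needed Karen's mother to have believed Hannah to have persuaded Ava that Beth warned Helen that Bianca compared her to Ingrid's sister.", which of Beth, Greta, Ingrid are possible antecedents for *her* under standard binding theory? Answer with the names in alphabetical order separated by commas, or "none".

Beth, Greta

*her* is a pronoun; Principle B requires it to be free in its binding domain — the clause headed by 'compared'.
— Beth: subject of the clause headed by 'warned'; c-commands the pronoun but lies outside its binding domain — allowed.
— Greta: subject of the matrix clause; c-commands the pronoun but lies outside its binding domain — allowed.
— Ingrid: possessor inside the second object DP of the clause headed by 'compared'; is c-commanded by the pronoun; coreference would bind this R-expression — blocked (Principle C).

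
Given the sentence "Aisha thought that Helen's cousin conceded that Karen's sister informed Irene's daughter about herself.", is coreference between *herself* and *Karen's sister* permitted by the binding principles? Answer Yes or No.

Yes

*herself* is a reflexive; Principle A requires it to be bound within its binding domain — the clause headed by 'informed'.
— Karen's sister: subject of the clause headed by 'informed'; c-commands the reflexive within its binding domain — allowed (Principle A).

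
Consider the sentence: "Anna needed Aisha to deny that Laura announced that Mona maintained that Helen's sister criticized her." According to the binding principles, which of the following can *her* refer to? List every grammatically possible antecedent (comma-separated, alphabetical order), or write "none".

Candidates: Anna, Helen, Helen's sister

*her* is a pronoun; Principle B requires it to be free in its binding domain — the clause headed by 'criticized'.
— Anna: subject of the matrix clause; c-commands the pronoun but lies outside its binding domain — allowed.
— Helen: possessor inside the subject DP of the clause headed by 'criticized'; does not c-command the pronoun — Principle B does not apply; allowed.
— Helen's sister: subject of the clause headed by 'criticized'; c-commands the pronoun within its binding domain — blocked (Principle B).

Anna, Helen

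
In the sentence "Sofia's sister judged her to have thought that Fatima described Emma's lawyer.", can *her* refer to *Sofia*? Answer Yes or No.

*her* is a pronoun; Principle B requires it to be free in its binding domain — the matrix clause.
— Sofia: possessor inside the subject DP of the matrix clause; does not c-command the pronoun — Principle B does not apply; allowed.

Yes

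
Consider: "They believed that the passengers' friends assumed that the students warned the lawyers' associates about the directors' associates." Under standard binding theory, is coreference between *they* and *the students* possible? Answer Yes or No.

No

*the students* is an R-expression; Principle C requires it to be free (not bound by any c-commanding expression).
— they: subject of the matrix clause; the pronoun c-commands the R-expression — coreference blocked (Principle C).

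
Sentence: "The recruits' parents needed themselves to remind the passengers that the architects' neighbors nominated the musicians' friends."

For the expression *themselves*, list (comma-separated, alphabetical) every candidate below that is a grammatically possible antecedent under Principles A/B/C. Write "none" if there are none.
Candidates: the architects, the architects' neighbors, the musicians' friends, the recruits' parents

the recruits' parents

*themselves* is a reflexive; Principle A requires it to be bound within its binding domain — the matrix clause.
— the architects: possessor inside the subject DP of the clause headed by 'nominated'; does not c-command the reflexive — cannot bind it (Principle A).
— the architects' neighbors: subject of the clause headed by 'nominated'; does not c-command the reflexive — cannot bind it (Principle A).
— the musicians' friends: object of the clause headed by 'nominated'; does not c-command the reflexive — cannot bind it (Principle A).
— the recruits' parents: subject of the matrix clause; c-commands the reflexive within its binding domain — allowed (Principle A).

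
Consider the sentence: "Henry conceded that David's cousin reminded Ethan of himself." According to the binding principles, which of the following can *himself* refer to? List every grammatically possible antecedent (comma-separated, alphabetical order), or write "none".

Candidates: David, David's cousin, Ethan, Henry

*himself* is a reflexive; Principle A requires it to be bound within its binding domain — the clause headed by 'reminded'.
— David: possessor inside the subject DP of the clause headed by 'reminded'; does not c-command the reflexive — cannot bind it (Principle A).
— David's cousin: subject of the clause headed by 'reminded'; c-commands the reflexive within its binding domain — allowed (Principle A).
— Ethan: object of the clause headed by 'reminded'; c-commands the reflexive within its binding domain — allowed (Principle A).
— Henry: subject of the matrix clause; c-commands the reflexive but lies outside its binding domain — cannot bind it (Principle A).

David's cousin, Ethan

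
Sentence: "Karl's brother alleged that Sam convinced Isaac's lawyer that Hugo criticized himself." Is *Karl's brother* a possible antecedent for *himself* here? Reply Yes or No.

No

*himself* is a reflexive; Principle A requires it to be bound within its binding domain — the clause headed by 'criticized'.
— Karl's brother: subject of the matrix clause; c-commands the reflexive but lies outside its binding domain — cannot bind it (Principle A).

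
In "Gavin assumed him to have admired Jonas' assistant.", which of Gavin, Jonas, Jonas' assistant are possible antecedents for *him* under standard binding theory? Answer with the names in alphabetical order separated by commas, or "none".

none

*him* is a pronoun; Principle B requires it to be free in its binding domain — the matrix clause.
— Gavin: subject of the matrix clause; c-commands the pronoun within its binding domain — blocked (Principle B).
— Jonas: possessor inside the object DP of the clause headed by 'admired'; is c-commanded by the pronoun; coreference would bind this R-expression — blocked (Principle C).
— Jonas' assistant: object of the clause headed by 'admired'; is c-commanded by the pronoun; coreference would bind this R-expression — blocked (Principle C).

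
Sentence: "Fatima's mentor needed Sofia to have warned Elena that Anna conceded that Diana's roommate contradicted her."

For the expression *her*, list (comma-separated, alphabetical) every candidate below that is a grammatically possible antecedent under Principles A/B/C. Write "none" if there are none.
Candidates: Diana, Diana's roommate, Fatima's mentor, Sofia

*her* is a pronoun; Principle B requires it to be free in its binding domain — the clause headed by 'contradicted'.
— Diana: possessor inside the subject DP of the clause headed by 'contradicted'; does not c-command the pronoun — Principle B does not apply; allowed.
— Diana's roommate: subject of the clause headed by 'contradicted'; c-commands the pronoun within its binding domain — blocked (Principle B).
— Fatima's mentor: subject of the matrix clause; c-commands the pronoun but lies outside its binding domain — allowed.
— Sofia: subject of the clause headed by 'warned'; c-commands the pronoun but lies outside its binding domain — allowed.

Diana, Fatima's mentor, Sofia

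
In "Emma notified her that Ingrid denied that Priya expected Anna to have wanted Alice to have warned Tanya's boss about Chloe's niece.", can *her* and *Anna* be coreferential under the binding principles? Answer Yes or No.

*Anna* is an R-expression; Principle C requires it to be free (not bound by any c-commanding expression).
— her: object of the matrix clause; the pronoun c-commands the R-expression — coreference blocked (Principle C).

No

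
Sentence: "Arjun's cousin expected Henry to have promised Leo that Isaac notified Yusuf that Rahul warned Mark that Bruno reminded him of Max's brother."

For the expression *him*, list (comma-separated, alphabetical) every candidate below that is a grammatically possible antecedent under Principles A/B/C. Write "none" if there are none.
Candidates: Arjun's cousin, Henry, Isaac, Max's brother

*him* is a pronoun; Principle B requires it to be free in its binding domain — the clause headed by 'reminded'.
— Arjun's cousin: subject of the matrix clause; c-commands the pronoun but lies outside its binding domain — allowed.
— Henry: subject of the clause headed by 'promised'; c-commands the pronoun but lies outside its binding domain — allowed.
— Isaac: subject of the clause headed by 'notified'; c-commands the pronoun but lies outside its binding domain — allowed.
— Max's brother: second object of the clause headed by 'reminded'; is c-commanded by the pronoun; coreference would bind this R-expression — blocked (Principle C).

Arjun's cousin, Henry, Isaac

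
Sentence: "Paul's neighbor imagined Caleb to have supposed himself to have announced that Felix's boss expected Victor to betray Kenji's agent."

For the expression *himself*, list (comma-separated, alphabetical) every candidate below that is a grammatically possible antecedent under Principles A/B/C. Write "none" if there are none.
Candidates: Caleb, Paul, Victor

*himself* is a reflexive; Principle A requires it to be bound within its binding domain — the clause headed by 'supposed'.
— Caleb: subject of the clause headed by 'supposed'; c-commands the reflexive within its binding domain — allowed (Principle A).
— Paul: possessor inside the subject DP of the matrix clause; does not c-command the reflexive — cannot bind it (Principle A).
— Victor: subject of the clause headed by 'betray'; does not c-command the reflexive — cannot bind it (Principle A).

Caleb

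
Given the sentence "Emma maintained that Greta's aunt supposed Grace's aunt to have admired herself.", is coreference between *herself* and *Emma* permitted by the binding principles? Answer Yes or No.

*herself* is a reflexive; Principle A requires it to be bound within its binding domain — the clause headed by 'admired'.
— Emma: subject of the matrix clause; c-commands the reflexive but lies outside its binding domain — cannot bind it (Principle A).

No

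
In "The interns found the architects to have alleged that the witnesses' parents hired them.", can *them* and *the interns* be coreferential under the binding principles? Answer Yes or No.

Yes

*the interns* is an R-expression; Principle C requires it to be free (not bound by any c-commanding expression).
— them: object of the clause headed by 'hired'; the pronoun does not c-command the R-expression — coreference allowed.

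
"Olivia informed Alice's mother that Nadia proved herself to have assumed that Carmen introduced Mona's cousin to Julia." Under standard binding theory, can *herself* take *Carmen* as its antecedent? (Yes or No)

No

*herself* is a reflexive; Principle A requires it to be bound within its binding domain — the clause headed by 'proved'.
— Carmen: subject of the clause headed by 'introduced'; does not c-command the reflexive — cannot bind it (Principle A).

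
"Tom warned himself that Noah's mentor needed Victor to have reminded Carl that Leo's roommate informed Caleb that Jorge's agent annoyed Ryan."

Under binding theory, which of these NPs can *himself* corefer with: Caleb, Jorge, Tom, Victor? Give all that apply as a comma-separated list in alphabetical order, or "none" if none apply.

Tom

*himself* is a reflexive; Principle A requires it to be bound within its binding domain — the matrix clause.
— Caleb: object of the clause headed by 'informed'; does not c-command the reflexive — cannot bind it (Principle A).
— Jorge: possessor inside the subject DP of the clause headed by 'annoyed'; does not c-command the reflexive — cannot bind it (Principle A).
— Tom: subject of the matrix clause; c-commands the reflexive within its binding domain — allowed (Principle A).
— Victor: subject of the clause headed by 'reminded'; does not c-command the reflexive — cannot bind it (Principle A).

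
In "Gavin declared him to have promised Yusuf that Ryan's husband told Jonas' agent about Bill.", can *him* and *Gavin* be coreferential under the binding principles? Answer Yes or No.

*Gavin* is an R-expression; Principle C requires it to be free (not bound by any c-commanding expression).
— him: subject of the clause headed by 'promised'; the R-expression locally c-commands the pronoun — coreference blocked (Principle B on the pronoun).

No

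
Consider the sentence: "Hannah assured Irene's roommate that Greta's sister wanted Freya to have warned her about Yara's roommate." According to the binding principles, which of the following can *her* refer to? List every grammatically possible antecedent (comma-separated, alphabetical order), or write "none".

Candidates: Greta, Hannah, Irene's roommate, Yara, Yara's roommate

*her* is a pronoun; Principle B requires it to be free in its binding domain — the clause headed by 'warned'.
— Greta: possessor inside the subject DP of the clause headed by 'wanted'; does not c-command the pronoun — Principle B does not apply; allowed.
— Hannah: subject of the matrix clause; c-commands the pronoun but lies outside its binding domain — allowed.
— Irene's roommate: object of the matrix clause; c-commands the pronoun but lies outside its binding domain — allowed.
— Yara: possessor inside the second object DP of the clause headed by 'warned'; is c-commanded by the pronoun; coreference would bind this R-expression — blocked (Principle C).
— Yara's roommate: second object of the clause headed by 'warned'; is c-commanded by the pronoun; coreference would bind this R-expression — blocked (Principle C).

Greta, Hannah, Irene's roommate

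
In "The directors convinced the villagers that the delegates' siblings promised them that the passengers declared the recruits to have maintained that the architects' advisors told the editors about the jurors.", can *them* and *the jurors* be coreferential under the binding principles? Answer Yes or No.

No

*the jurors* is an R-expression; Principle C requires it to be free (not bound by any c-commanding expression).
— them: object of the clause headed by 'promised'; the pronoun c-commands the R-expression — coreference blocked (Principle C).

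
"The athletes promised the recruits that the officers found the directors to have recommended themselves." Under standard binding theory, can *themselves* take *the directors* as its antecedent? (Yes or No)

*themselves* is a reflexive; Principle A requires it to be bound within its binding domain — the clause headed by 'recommended'.
— the directors: subject of the clause headed by 'recommended'; c-commands the reflexive within its binding domain — allowed (Principle A).

Yes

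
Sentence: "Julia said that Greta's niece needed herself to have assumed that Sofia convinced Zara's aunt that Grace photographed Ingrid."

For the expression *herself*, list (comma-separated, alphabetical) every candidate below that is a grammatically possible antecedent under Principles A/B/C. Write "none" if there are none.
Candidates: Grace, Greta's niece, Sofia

*herself* is a reflexive; Principle A requires it to be bound within its binding domain — the clause headed by 'needed'.
— Grace: subject of the clause headed by 'photographed'; does not c-command the reflexive — cannot bind it (Principle A).
— Greta's niece: subject of the clause headed by 'needed'; c-commands the reflexive within its binding domain — allowed (Principle A).
— Sofia: subject of the clause headed by 'convinced'; does not c-command the reflexive — cannot bind it (Principle A).

Greta's niece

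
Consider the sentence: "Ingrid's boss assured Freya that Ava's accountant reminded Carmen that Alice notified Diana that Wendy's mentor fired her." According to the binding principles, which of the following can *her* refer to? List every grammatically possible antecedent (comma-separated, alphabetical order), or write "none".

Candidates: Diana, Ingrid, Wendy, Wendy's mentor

*her* is a pronoun; Principle B requires it to be free in its binding domain — the clause headed by 'fired'.
— Diana: object of the clause headed by 'notified'; c-commands the pronoun but lies outside its binding domain — allowed.
— Ingrid: possessor inside the subject DP of the matrix clause; does not c-command the pronoun — Principle B does not apply; allowed.
— Wendy: possessor inside the subject DP of the clause headed by 'fired'; does not c-command the pronoun — Principle B does not apply; allowed.
— Wendy's mentor: subject of the clause headed by 'fired'; c-commands the pronoun within its binding domain — blocked (Principle B).

Diana, Ingrid, Wendy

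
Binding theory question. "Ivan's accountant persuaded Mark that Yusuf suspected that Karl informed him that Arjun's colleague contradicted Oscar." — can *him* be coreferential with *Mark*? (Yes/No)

Yes

*him* is a pronoun; Principle B requires it to be free in its binding domain — the clause headed by 'informed'.
— Mark: object of the matrix clause; c-commands the pronoun but lies outside its binding domain — allowed.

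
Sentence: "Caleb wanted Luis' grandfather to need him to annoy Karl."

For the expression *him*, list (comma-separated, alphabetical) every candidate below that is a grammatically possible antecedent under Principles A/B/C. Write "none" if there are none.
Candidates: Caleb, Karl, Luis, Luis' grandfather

Caleb, Luis

*him* is a pronoun; Principle B requires it to be free in its binding domain — the clause headed by 'need'.
— Caleb: subject of the matrix clause; c-commands the pronoun but lies outside its binding domain — allowed.
— Karl: object of the clause headed by 'annoy'; is c-commanded by the pronoun; coreference would bind this R-expression — blocked (Principle C).
— Luis: possessor inside the subject DP of the clause headed by 'need'; does not c-command the pronoun — Principle B does not apply; allowed.
— Luis' grandfather: subject of the clause headed by 'need'; c-commands the pronoun within its binding domain — blocked (Principle B).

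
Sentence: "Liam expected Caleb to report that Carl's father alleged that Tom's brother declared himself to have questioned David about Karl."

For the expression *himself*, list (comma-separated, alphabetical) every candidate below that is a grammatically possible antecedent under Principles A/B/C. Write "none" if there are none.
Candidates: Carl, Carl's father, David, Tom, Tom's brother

Tom's brother

*himself* is a reflexive; Principle A requires it to be bound within its binding domain — the clause headed by 'declared'.
— Carl: possessor inside the subject DP of the clause headed by 'alleged'; does not c-command the reflexive — cannot bind it (Principle A).
— Carl's father: subject of the clause headed by 'alleged'; c-commands the reflexive but lies outside its binding domain — cannot bind it (Principle A).
— David: object of the clause headed by 'questioned'; does not c-command the reflexive — cannot bind it (Principle A).
— Tom: possessor inside the subject DP of the clause headed by 'declared'; does not c-command the reflexive — cannot bind it (Principle A).
— Tom's brother: subject of the clause headed by 'declared'; c-commands the reflexive within its binding domain — allowed (Principle A).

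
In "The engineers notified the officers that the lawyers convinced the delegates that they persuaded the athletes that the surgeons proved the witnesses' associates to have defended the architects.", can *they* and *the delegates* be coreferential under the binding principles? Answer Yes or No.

Yes

*the delegates* is an R-expression; Principle C requires it to be free (not bound by any c-commanding expression).
— they: subject of the clause headed by 'persuaded'; the pronoun does not c-command the R-expression — coreference allowed.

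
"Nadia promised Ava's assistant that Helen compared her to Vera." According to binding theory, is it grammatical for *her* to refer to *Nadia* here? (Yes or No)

Yes

*Nadia* is an R-expression; Principle C requires it to be free (not bound by any c-commanding expression).
— her: object of the clause headed by 'compared'; the pronoun does not c-command the R-expression — coreference allowed.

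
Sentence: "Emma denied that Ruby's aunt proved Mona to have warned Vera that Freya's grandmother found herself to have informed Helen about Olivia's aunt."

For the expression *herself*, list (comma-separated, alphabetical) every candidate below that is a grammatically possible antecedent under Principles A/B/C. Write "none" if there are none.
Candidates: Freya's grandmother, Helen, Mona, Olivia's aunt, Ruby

Freya's grandmother

*herself* is a reflexive; Principle A requires it to be bound within its binding domain — the clause headed by 'found'.
— Freya's grandmother: subject of the clause headed by 'found'; c-commands the reflexive within its binding domain — allowed (Principle A).
— Helen: object of the clause headed by 'informed'; does not c-command the reflexive — cannot bind it (Principle A).
— Mona: subject of the clause headed by 'warned'; c-commands the reflexive but lies outside its binding domain — cannot bind it (Principle A).
— Olivia's aunt: second object of the clause headed by 'informed'; does not c-command the reflexive — cannot bind it (Principle A).
— Ruby: possessor inside the subject DP of the clause headed by 'proved'; does not c-command the reflexive — cannot bind it (Principle A).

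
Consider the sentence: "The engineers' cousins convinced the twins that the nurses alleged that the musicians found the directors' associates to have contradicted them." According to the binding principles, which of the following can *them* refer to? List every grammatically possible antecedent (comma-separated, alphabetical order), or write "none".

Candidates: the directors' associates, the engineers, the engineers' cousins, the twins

the engineers, the engineers' cousins, the twins

*them* is a pronoun; Principle B requires it to be free in its binding domain — the clause headed by 'contradicted'.
— the directors' associates: subject of the clause headed by 'contradicted'; c-commands the pronoun within its binding domain — blocked (Principle B).
— the engineers: possessor inside the subject DP of the matrix clause; does not c-command the pronoun — Principle B does not apply; allowed.
— the engineers' cousins: subject of the matrix clause; c-commands the pronoun but lies outside its binding domain — allowed.
— the twins: object of the matrix clause; c-commands the pronoun but lies outside its binding domain — allowed.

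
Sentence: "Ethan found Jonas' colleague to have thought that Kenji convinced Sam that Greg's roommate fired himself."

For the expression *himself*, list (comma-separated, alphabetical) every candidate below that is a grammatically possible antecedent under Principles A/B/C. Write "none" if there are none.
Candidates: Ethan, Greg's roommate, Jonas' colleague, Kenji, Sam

*himself* is a reflexive; Principle A requires it to be bound within its binding domain — the clause headed by 'fired'.
— Ethan: subject of the matrix clause; c-commands the reflexive but lies outside its binding domain — cannot bind it (Principle A).
— Greg's roommate: subject of the clause headed by 'fired'; c-commands the reflexive within its binding domain — allowed (Principle A).
— Jonas' colleague: subject of the clause headed by 'thought'; c-commands the reflexive but lies outside its binding domain — cannot bind it (Principle A).
— Kenji: subject of the clause headed by 'convinced'; c-commands the reflexive but lies outside its binding domain — cannot bind it (Principle A).
— Sam: object of the clause headed by 'convinced'; c-commands the reflexive but lies outside its binding domain — cannot bind it (Principle A).

Greg's roommate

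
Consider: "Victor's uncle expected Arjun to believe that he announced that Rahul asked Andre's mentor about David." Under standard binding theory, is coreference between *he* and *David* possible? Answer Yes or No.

*David* is an R-expression; Principle C requires it to be free (not bound by any c-commanding expression).
— he: subject of the clause headed by 'announced'; the pronoun c-commands the R-expression — coreference blocked (Principle C).

No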